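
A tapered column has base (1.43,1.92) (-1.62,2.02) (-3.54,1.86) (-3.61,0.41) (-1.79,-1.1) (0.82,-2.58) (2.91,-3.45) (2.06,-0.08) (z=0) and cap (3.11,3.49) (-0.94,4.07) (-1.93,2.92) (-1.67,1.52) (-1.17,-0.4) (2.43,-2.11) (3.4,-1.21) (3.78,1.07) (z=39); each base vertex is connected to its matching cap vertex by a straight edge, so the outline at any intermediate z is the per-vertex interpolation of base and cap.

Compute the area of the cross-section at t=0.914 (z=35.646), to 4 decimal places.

Cross-section at t=0.914: each vertex is (1-t)·p0[i] + t·p1[i].
  v1: (1-0.914)·(1.43,1.92) + 0.914·(3.11,3.49) = (2.9655,3.3550)
  v2: (1-0.914)·(-1.62,2.02) + 0.914·(-0.94,4.07) = (-0.9985,3.8937)
  v3: (1-0.914)·(-3.54,1.86) + 0.914·(-1.93,2.92) = (-2.0685,2.8288)
  v4: (1-0.914)·(-3.61,0.41) + 0.914·(-1.67,1.52) = (-1.8368,1.4245)
  v5: (1-0.914)·(-1.79,-1.1) + 0.914·(-1.17,-0.4) = (-1.2233,-0.4602)
  v6: (1-0.914)·(0.82,-2.58) + 0.914·(2.43,-2.11) = (2.2915,-2.1504)
  v7: (1-0.914)·(2.91,-3.45) + 0.914·(3.4,-1.21) = (3.3579,-1.4026)
  v8: (1-0.914)·(2.06,-0.08) + 0.914·(3.78,1.07) = (3.6321,0.9711)
Shoelace sum Σ(x_i·y_{i+1} − x_{i+1}·y_i):
  i=1: 2.9655·3.8937 − -0.9985·3.3550 = +14.8967 (running +14.8967)
  i=2: -0.9985·2.8288 − -2.0685·3.8937 = +5.2294 (running +20.1261)
  i=3: -2.0685·1.4245 − -1.8368·2.8288 = +2.2495 (running +22.3757)
  i=4: -1.8368·-0.4602 − -1.2233·1.4245 = +2.5880 (running +24.9637)
  i=5: -1.2233·-2.1504 − 2.2915·-0.4602 = +3.6852 (running +28.6489)
  i=6: 2.2915·-1.4026 − 3.3579·-2.1504 = +4.0066 (running +32.6555)
  i=7: 3.3579·0.9711 − 3.6321·-1.4026 = +8.3553 (running +41.0108)
  i=8: 3.6321·3.3550 − 2.9655·0.9711 = +9.3057 (running +50.3165)
Area = |Σ|/2 = |50.3165|/2 = 25.1583

Area at t=0.914: 25.1583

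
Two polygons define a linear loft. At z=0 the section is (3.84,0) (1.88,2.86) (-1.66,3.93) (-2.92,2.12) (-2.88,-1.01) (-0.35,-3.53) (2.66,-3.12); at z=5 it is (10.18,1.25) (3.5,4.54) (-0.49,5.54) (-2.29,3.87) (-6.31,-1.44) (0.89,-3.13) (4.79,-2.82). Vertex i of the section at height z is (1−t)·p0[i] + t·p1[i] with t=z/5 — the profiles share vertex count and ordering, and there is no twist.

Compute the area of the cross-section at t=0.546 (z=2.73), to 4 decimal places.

Area at t=0.546: 60.9755

Cross-section at t=0.546: each vertex is (1-t)·p0[i] + t·p1[i].
  v1: (1-0.546)·(3.84,0) + 0.546·(10.18,1.25) = (7.3016,0.6825)
  v2: (1-0.546)·(1.88,2.86) + 0.546·(3.5,4.54) = (2.7645,3.7773)
  v3: (1-0.546)·(-1.66,3.93) + 0.546·(-0.49,5.54) = (-1.0212,4.8091)
  v4: (1-0.546)·(-2.92,2.12) + 0.546·(-2.29,3.87) = (-2.5760,3.0755)
  v5: (1-0.546)·(-2.88,-1.01) + 0.546·(-6.31,-1.44) = (-4.7528,-1.2448)
  v6: (1-0.546)·(-0.35,-3.53) + 0.546·(0.89,-3.13) = (0.3270,-3.3116)
  v7: (1-0.546)·(2.66,-3.12) + 0.546·(4.79,-2.82) = (3.8230,-2.9562)
Shoelace sum Σ(x_i·y_{i+1} − x_{i+1}·y_i):
  i=1: 7.3016·3.7773 − 2.7645·0.6825 = +25.6936 (running +25.6936)
  i=2: 2.7645·4.8091 − -1.0212·3.7773 = +17.1520 (running +42.8456)
  i=3: -1.0212·3.0755 − -2.5760·4.8091 = +9.2476 (running +52.0932)
  i=4: -2.5760·-1.2448 − -4.7528·3.0755 = +17.8238 (running +69.9169)
  i=5: -4.7528·-3.3116 − 0.3270·-1.2448 = +16.1464 (running +86.0633)
  i=6: 0.3270·-2.9562 − 3.8230·-3.3116 = +11.6934 (running +97.7567)
  i=7: 3.8230·0.6825 − 7.3016·-2.9562 = +24.1943 (running +121.9510)
Area = |Σ|/2 = |121.9510|/2 = 60.9755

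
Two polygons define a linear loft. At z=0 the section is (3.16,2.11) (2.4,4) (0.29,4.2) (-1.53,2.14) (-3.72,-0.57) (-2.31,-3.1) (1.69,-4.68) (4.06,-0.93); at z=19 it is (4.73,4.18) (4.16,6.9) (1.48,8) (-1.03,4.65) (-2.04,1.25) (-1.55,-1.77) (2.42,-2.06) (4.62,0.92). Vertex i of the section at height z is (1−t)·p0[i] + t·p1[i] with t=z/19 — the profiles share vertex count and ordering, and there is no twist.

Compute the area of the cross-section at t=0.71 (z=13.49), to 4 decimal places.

Cross-section at t=0.71: each vertex is (1-t)·p0[i] + t·p1[i].
  v1: (1-0.71)·(3.16,2.11) + 0.71·(4.73,4.18) = (4.2747,3.5797)
  v2: (1-0.71)·(2.4,4) + 0.71·(4.16,6.9) = (3.6496,6.0590)
  v3: (1-0.71)·(0.29,4.2) + 0.71·(1.48,8) = (1.1349,6.8980)
  v4: (1-0.71)·(-1.53,2.14) + 0.71·(-1.03,4.65) = (-1.1750,3.9221)
  v5: (1-0.71)·(-3.72,-0.57) + 0.71·(-2.04,1.25) = (-2.5272,0.7222)
  v6: (1-0.71)·(-2.31,-3.1) + 0.71·(-1.55,-1.77) = (-1.7704,-2.1557)
  v7: (1-0.71)·(1.69,-4.68) + 0.71·(2.42,-2.06) = (2.2083,-2.8198)
  v8: (1-0.71)·(4.06,-0.93) + 0.71·(4.62,0.92) = (4.4576,0.3835)
Shoelace sum Σ(x_i·y_{i+1} − x_{i+1}·y_i):
  i=1: 4.2747·6.0590 − 3.6496·3.5797 = +12.8359 (running +12.8359)
  i=2: 3.6496·6.8980 − 1.1349·6.0590 = +18.2986 (running +31.1345)
  i=3: 1.1349·3.9221 − -1.1750·6.8980 = +12.5563 (running +43.6909)
  i=4: -1.1750·0.7222 − -2.5272·3.9221 = +9.0633 (running +52.7542)
  i=5: -2.5272·-2.1557 − -1.7704·0.7222 = +6.7265 (running +59.4807)
  i=6: -1.7704·-2.8198 − 2.2083·-2.1557 = +9.7526 (running +69.2333)
  i=7: 2.2083·0.3835 − 4.4576·-2.8198 = +13.4164 (running +82.6497)
  i=8: 4.4576·3.5797 − 4.2747·0.3835 = +14.3175 (running +96.9672)
Area = |Σ|/2 = |96.9672|/2 = 48.4836

Area at t=0.71: 48.4836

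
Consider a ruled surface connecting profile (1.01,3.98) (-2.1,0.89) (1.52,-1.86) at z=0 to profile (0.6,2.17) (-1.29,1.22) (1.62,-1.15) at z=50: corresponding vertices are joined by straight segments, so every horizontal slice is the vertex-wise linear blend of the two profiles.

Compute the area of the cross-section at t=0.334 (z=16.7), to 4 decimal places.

Cross-section at t=0.334: each vertex is (1-t)·p0[i] + t·p1[i].
  v1: (1-0.334)·(1.01,3.98) + 0.334·(0.6,2.17) = (0.8731,3.3755)
  v2: (1-0.334)·(-2.1,0.89) + 0.334·(-1.29,1.22) = (-1.8295,1.0002)
  v3: (1-0.334)·(1.52,-1.86) + 0.334·(1.62,-1.15) = (1.5534,-1.6229)
Shoelace sum Σ(x_i·y_{i+1} − x_{i+1}·y_i):
  i=1: 0.8731·1.0002 − -1.8295·3.3755 = +7.0485 (running +7.0485)
  i=2: -1.8295·-1.6229 − 1.5534·1.0002 = +1.4152 (running +8.4637)
  i=3: 1.5534·3.3755 − 0.8731·-1.6229 = +6.6603 (running +15.1240)
Area = |Σ|/2 = |15.1240|/2 = 7.5620

Area at t=0.334: 7.5620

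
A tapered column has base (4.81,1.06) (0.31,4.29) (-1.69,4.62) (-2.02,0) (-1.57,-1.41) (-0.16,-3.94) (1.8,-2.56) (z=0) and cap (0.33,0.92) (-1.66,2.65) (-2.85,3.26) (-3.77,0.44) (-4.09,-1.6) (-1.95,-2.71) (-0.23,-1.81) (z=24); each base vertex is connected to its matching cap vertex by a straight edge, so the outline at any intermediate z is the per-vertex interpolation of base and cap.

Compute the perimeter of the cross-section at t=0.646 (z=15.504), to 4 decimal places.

Perimeter at t=0.646: 18.5095

Cross-section at t=0.646: each vertex is (1-t)·p0[i] + t·p1[i].
  v1: (1-0.646)·(4.81,1.06) + 0.646·(0.33,0.92) = (1.9159,0.9696)
  v2: (1-0.646)·(0.31,4.29) + 0.646·(-1.66,2.65) = (-0.9626,3.2306)
  v3: (1-0.646)·(-1.69,4.62) + 0.646·(-2.85,3.26) = (-2.4394,3.7414)
  v4: (1-0.646)·(-2.02,0) + 0.646·(-3.77,0.44) = (-3.1505,0.2842)
  v5: (1-0.646)·(-1.57,-1.41) + 0.646·(-4.09,-1.6) = (-3.1979,-1.5327)
  v6: (1-0.646)·(-0.16,-3.94) + 0.646·(-1.95,-2.71) = (-1.3163,-3.1454)
  v7: (1-0.646)·(1.8,-2.56) + 0.646·(-0.23,-1.81) = (0.4886,-2.0755)
Perimeter = Σ |v_{i+1} − v_i|:
  edge 1→2: √(-2.8785² + 2.2610²) = 3.6603 (running 3.6603)
  edge 2→3: √(-1.4767² + 0.5109²) = 1.5626 (running 5.2230)
  edge 3→4: √(-0.7111² + -3.4572²) = 3.5296 (running 8.7525)
  edge 4→5: √(-0.0474² + -1.8170²) = 1.8176 (running 10.5701)
  edge 5→6: √(1.8816² + -1.6127²) = 2.4781 (running 13.0483)
  edge 6→7: √(1.8050² + 1.0699²) = 2.0982 (running 15.1465)
  edge 7→1: √(1.4273² + 3.0451²) = 3.3630 (running 18.5095)
Perimeter = 18.5095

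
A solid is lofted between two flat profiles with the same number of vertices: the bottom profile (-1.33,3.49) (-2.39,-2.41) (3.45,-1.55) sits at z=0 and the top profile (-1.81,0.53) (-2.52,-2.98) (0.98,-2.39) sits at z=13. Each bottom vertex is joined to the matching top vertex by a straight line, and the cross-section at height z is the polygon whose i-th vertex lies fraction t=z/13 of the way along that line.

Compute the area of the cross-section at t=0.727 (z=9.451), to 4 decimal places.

Area at t=0.727: 8.3465

Cross-section at t=0.727: each vertex is (1-t)·p0[i] + t·p1[i].
  v1: (1-0.727)·(-1.33,3.49) + 0.727·(-1.81,0.53) = (-1.6790,1.3381)
  v2: (1-0.727)·(-2.39,-2.41) + 0.727·(-2.52,-2.98) = (-2.4845,-2.8244)
  v3: (1-0.727)·(3.45,-1.55) + 0.727·(0.98,-2.39) = (1.6543,-2.1607)
Shoelace sum Σ(x_i·y_{i+1} − x_{i+1}·y_i):
  i=1: -1.6790·-2.8244 − -2.4845·1.3381 = +8.0665 (running +8.0665)
  i=2: -2.4845·-2.1607 − 1.6543·-2.8244 = +10.0406 (running +18.1072)
  i=3: 1.6543·1.3381 − -1.6790·-2.1607 = -1.4141 (running +16.6931)
Area = |Σ|/2 = |16.6931|/2 = 8.3465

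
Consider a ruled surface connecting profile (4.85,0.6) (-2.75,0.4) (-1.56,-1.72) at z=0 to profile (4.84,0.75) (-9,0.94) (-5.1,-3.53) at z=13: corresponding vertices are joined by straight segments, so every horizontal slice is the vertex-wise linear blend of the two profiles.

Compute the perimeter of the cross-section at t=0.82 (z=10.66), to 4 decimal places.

Perimeter at t=0.82: 28.1103

Cross-section at t=0.82: each vertex is (1-t)·p0[i] + t·p1[i].
  v1: (1-0.82)·(4.85,0.6) + 0.82·(4.84,0.75) = (4.8418,0.7230)
  v2: (1-0.82)·(-2.75,0.4) + 0.82·(-9,0.94) = (-7.8750,0.8428)
  v3: (1-0.82)·(-1.56,-1.72) + 0.82·(-5.1,-3.53) = (-4.4628,-3.2042)
Perimeter = Σ |v_{i+1} − v_i|:
  edge 1→2: √(-12.7168² + 0.1198²) = 12.7174 (running 12.7174)
  edge 2→3: √(3.4122² + -4.0470²) = 5.2935 (running 18.0109)
  edge 3→1: √(9.3046² + 3.9272²) = 10.0994 (running 28.1103)
Perimeter = 28.1103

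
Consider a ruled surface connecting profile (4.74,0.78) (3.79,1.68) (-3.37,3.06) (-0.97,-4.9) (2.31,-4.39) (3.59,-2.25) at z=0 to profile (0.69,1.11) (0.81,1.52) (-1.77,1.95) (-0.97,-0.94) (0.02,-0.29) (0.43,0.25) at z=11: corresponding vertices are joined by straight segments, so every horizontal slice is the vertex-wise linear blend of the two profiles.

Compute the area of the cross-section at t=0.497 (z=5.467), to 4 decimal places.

Cross-section at t=0.497: each vertex is (1-t)·p0[i] + t·p1[i].
  v1: (1-0.497)·(4.74,0.78) + 0.497·(0.69,1.11) = (2.7271,0.9440)
  v2: (1-0.497)·(3.79,1.68) + 0.497·(0.81,1.52) = (2.3089,1.6005)
  v3: (1-0.497)·(-3.37,3.06) + 0.497·(-1.77,1.95) = (-2.5748,2.5083)
  v4: (1-0.497)·(-0.97,-4.9) + 0.497·(-0.97,-0.94) = (-0.9700,-2.9319)
  v5: (1-0.497)·(2.31,-4.39) + 0.497·(0.02,-0.29) = (1.1719,-2.3523)
  v6: (1-0.497)·(3.59,-2.25) + 0.497·(0.43,0.25) = (2.0195,-1.0075)
Shoelace sum Σ(x_i·y_{i+1} − x_{i+1}·y_i):
  i=1: 2.7271·1.6005 − 2.3089·0.9440 = +2.1851 (running +2.1851)
  i=2: 2.3089·2.5083 − -2.5748·1.6005 = +9.9125 (running +12.0976)
  i=3: -2.5748·-2.9319 − -0.9700·2.5083 = +9.9821 (running +22.0797)
  i=4: -0.9700·-2.3523 − 1.1719·-2.9319 = +5.7175 (running +27.7972)
  i=5: 1.1719·-1.0075 − 2.0195·-2.3523 = +3.5698 (running +31.3669)
  i=6: 2.0195·0.9440 − 2.7271·-1.0075 = +4.6540 (running +36.0210)
Area = |Σ|/2 = |36.0210|/2 = 18.0105

Area at t=0.497: 18.0105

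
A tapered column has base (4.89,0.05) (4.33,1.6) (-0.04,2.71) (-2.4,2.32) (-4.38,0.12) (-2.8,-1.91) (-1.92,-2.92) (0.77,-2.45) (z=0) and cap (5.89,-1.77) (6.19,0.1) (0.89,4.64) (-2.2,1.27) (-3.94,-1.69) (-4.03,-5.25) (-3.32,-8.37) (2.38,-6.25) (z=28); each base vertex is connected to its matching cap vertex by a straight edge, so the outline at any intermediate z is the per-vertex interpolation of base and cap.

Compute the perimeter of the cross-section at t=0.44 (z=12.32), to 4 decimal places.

Perimeter at t=0.44: 27.7166

Cross-section at t=0.44: each vertex is (1-t)·p0[i] + t·p1[i].
  v1: (1-0.44)·(4.89,0.05) + 0.44·(5.89,-1.77) = (5.3300,-0.7508)
  v2: (1-0.44)·(4.33,1.6) + 0.44·(6.19,0.1) = (5.1484,0.9400)
  v3: (1-0.44)·(-0.04,2.71) + 0.44·(0.89,4.64) = (0.3692,3.5592)
  v4: (1-0.44)·(-2.4,2.32) + 0.44·(-2.2,1.27) = (-2.3120,1.8580)
  v5: (1-0.44)·(-4.38,0.12) + 0.44·(-3.94,-1.69) = (-4.1864,-0.6764)
  v6: (1-0.44)·(-2.8,-1.91) + 0.44·(-4.03,-5.25) = (-3.3412,-3.3796)
  v7: (1-0.44)·(-1.92,-2.92) + 0.44·(-3.32,-8.37) = (-2.5360,-5.3180)
  v8: (1-0.44)·(0.77,-2.45) + 0.44·(2.38,-6.25) = (1.4784,-4.1220)
Perimeter = Σ |v_{i+1} − v_i|:
  edge 1→2: √(-0.1816² + 1.6908²) = 1.7005 (running 1.7005)
  edge 2→3: √(-4.7792² + 2.6192²) = 5.4499 (running 7.1504)
  edge 3→4: √(-2.6812² + -1.7012²) = 3.1754 (running 10.3257)
  edge 4→5: √(-1.8744² + -2.5344²) = 3.1522 (running 13.4780)
  edge 5→6: √(0.8452² + -2.7032²) = 2.8323 (running 16.3102)
  edge 6→7: √(0.8052² + -1.9384²) = 2.0990 (running 18.4092)
  edge 7→8: √(4.0144² + 1.1960²) = 4.1888 (running 22.5980)
  edge 8→1: √(3.8516² + 3.3712²) = 5.1186 (running 27.7166)
Perimeter = 27.7166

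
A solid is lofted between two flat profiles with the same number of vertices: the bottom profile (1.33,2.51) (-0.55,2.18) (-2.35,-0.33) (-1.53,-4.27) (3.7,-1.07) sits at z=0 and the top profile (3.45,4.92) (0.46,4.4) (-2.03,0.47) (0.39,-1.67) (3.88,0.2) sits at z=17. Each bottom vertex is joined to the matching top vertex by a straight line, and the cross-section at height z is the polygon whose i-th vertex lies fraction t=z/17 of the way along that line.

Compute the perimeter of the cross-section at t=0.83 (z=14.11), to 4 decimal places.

Perimeter at t=0.83: 19.4014

Cross-section at t=0.83: each vertex is (1-t)·p0[i] + t·p1[i].
  v1: (1-0.83)·(1.33,2.51) + 0.83·(3.45,4.92) = (3.0896,4.5103)
  v2: (1-0.83)·(-0.55,2.18) + 0.83·(0.46,4.4) = (0.2883,4.0226)
  v3: (1-0.83)·(-2.35,-0.33) + 0.83·(-2.03,0.47) = (-2.0844,0.3340)
  v4: (1-0.83)·(-1.53,-4.27) + 0.83·(0.39,-1.67) = (0.0636,-2.1120)
  v5: (1-0.83)·(3.7,-1.07) + 0.83·(3.88,0.2) = (3.8494,-0.0159)
Perimeter = Σ |v_{i+1} − v_i|:
  edge 1→2: √(-2.8013² + -0.4877²) = 2.8434 (running 2.8434)
  edge 2→3: √(-2.3727² + -3.6886²) = 4.3858 (running 7.2293)
  edge 3→4: √(2.1480² + -2.4460²) = 3.2553 (running 10.4845)
  edge 4→5: √(3.7858² + 2.0961²) = 4.3273 (running 14.8119)
  edge 5→1: √(-0.7598² + 4.5262²) = 4.5895 (running 19.4014)
Perimeter = 19.4014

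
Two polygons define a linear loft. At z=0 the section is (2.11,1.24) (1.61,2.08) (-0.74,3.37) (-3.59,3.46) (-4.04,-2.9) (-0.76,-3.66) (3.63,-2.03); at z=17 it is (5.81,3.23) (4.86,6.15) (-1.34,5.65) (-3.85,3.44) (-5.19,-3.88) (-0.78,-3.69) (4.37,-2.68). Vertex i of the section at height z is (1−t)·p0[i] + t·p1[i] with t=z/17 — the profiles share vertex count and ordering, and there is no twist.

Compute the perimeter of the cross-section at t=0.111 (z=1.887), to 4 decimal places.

Perimeter at t=0.111: 25.4585

Cross-section at t=0.111: each vertex is (1-t)·p0[i] + t·p1[i].
  v1: (1-0.111)·(2.11,1.24) + 0.111·(5.81,3.23) = (2.5207,1.4609)
  v2: (1-0.111)·(1.61,2.08) + 0.111·(4.86,6.15) = (1.9708,2.5318)
  v3: (1-0.111)·(-0.74,3.37) + 0.111·(-1.34,5.65) = (-0.8066,3.6231)
  v4: (1-0.111)·(-3.59,3.46) + 0.111·(-3.85,3.44) = (-3.6189,3.4578)
  v5: (1-0.111)·(-4.04,-2.9) + 0.111·(-5.19,-3.88) = (-4.1677,-3.0088)
  v6: (1-0.111)·(-0.76,-3.66) + 0.111·(-0.78,-3.69) = (-0.7622,-3.6633)
  v7: (1-0.111)·(3.63,-2.03) + 0.111·(4.37,-2.68) = (3.7121,-2.1021)
Perimeter = Σ |v_{i+1} − v_i|:
  edge 1→2: √(-0.5499² + 1.0709²) = 1.2038 (running 1.2038)
  edge 2→3: √(-2.7774² + 1.0913²) = 2.9841 (running 4.1879)
  edge 3→4: √(-2.8123² + -0.1653²) = 2.8171 (running 7.0050)
  edge 4→5: √(-0.5488² + -6.4666²) = 6.4898 (running 13.4948)
  edge 5→6: √(3.4054² + -0.6545²) = 3.4678 (running 16.9626)
  edge 6→7: √(4.4744² + 1.5612²) = 4.7389 (running 21.7015)
  edge 7→1: √(-1.1914² + 3.5630²) = 3.7570 (running 25.4585)
Perimeter = 25.4585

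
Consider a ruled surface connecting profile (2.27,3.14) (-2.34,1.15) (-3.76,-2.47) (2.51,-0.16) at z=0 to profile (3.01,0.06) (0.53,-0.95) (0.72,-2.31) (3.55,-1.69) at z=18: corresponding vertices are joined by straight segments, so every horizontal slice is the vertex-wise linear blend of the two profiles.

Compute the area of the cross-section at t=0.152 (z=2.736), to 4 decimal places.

Cross-section at t=0.152: each vertex is (1-t)·p0[i] + t·p1[i].
  v1: (1-0.152)·(2.27,3.14) + 0.152·(3.01,0.06) = (2.3825,2.6718)
  v2: (1-0.152)·(-2.34,1.15) + 0.152·(0.53,-0.95) = (-1.9038,0.8308)
  v3: (1-0.152)·(-3.76,-2.47) + 0.152·(0.72,-2.31) = (-3.0790,-2.4457)
  v4: (1-0.152)·(2.51,-0.16) + 0.152·(3.55,-1.69) = (2.6681,-0.3926)
Shoelace sum Σ(x_i·y_{i+1} − x_{i+1}·y_i):
  i=1: 2.3825·0.8308 − -1.9038·2.6718 = +7.0659 (running +7.0659)
  i=2: -1.9038·-2.4457 − -3.0790·0.8308 = +7.2141 (running +14.2800)
  i=3: -3.0790·-0.3926 − 2.6681·-2.4457 = +7.7340 (running +22.0139)
  i=4: 2.6681·2.6718 − 2.3825·-0.3926 = +8.0639 (running +30.0779)
Area = |Σ|/2 = |30.0779|/2 = 15.0389

Area at t=0.152: 15.0389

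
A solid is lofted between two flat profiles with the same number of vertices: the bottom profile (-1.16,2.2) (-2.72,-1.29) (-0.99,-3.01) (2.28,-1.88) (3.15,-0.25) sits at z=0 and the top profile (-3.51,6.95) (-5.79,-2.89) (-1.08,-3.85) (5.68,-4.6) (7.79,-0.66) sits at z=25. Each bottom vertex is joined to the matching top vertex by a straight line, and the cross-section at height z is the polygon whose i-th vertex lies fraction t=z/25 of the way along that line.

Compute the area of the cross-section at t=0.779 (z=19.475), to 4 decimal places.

Cross-section at t=0.779: each vertex is (1-t)·p0[i] + t·p1[i].
  v1: (1-0.779)·(-1.16,2.2) + 0.779·(-3.51,6.95) = (-2.9907,5.9003)
  v2: (1-0.779)·(-2.72,-1.29) + 0.779·(-5.79,-2.89) = (-5.1115,-2.5364)
  v3: (1-0.779)·(-0.99,-3.01) + 0.779·(-1.08,-3.85) = (-1.0601,-3.6644)
  v4: (1-0.779)·(2.28,-1.88) + 0.779·(5.68,-4.6) = (4.9286,-3.9989)
  v5: (1-0.779)·(3.15,-0.25) + 0.779·(7.79,-0.66) = (6.7646,-0.5694)
Shoelace sum Σ(x_i·y_{i+1} − x_{i+1}·y_i):
  i=1: -2.9907·-2.5364 − -5.1115·5.9003 = +37.7448 (running +37.7448)
  i=2: -5.1115·-3.6644 − -1.0601·-2.5364 = +16.0416 (running +53.7864)
  i=3: -1.0601·-3.9989 − 4.9286·-3.6644 = +22.2994 (running +76.0858)
  i=4: 4.9286·-0.5694 − 6.7646·-3.9989 = +24.2444 (running +100.3302)
  i=5: 6.7646·5.9003 − -2.9907·-0.5694 = +38.2097 (running +138.5399)
Area = |Σ|/2 = |138.5399|/2 = 69.2700

Area at t=0.779: 69.2700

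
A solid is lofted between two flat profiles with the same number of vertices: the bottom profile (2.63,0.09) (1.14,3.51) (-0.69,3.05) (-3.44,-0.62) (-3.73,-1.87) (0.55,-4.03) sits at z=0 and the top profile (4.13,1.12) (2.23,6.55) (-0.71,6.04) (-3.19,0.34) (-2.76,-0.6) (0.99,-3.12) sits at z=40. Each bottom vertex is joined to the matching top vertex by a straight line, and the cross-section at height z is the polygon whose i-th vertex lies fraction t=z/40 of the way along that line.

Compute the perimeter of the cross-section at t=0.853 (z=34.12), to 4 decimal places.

Cross-section at t=0.853: each vertex is (1-t)·p0[i] + t·p1[i].
  v1: (1-0.853)·(2.63,0.09) + 0.853·(4.13,1.12) = (3.9095,0.9686)
  v2: (1-0.853)·(1.14,3.51) + 0.853·(2.23,6.55) = (2.0698,6.1031)
  v3: (1-0.853)·(-0.69,3.05) + 0.853·(-0.71,6.04) = (-0.7071,5.6005)
  v4: (1-0.853)·(-3.44,-0.62) + 0.853·(-3.19,0.34) = (-3.2268,0.1989)
  v5: (1-0.853)·(-3.73,-1.87) + 0.853·(-2.76,-0.6) = (-2.9026,-0.7867)
  v6: (1-0.853)·(0.55,-4.03) + 0.853·(0.99,-3.12) = (0.9253,-3.2538)
Perimeter = Σ |v_{i+1} − v_i|:
  edge 1→2: √(-1.8397² + 5.1345²) = 5.4542 (running 5.4542)
  edge 2→3: √(-2.7768² + -0.5027²) = 2.8220 (running 8.2761)
  edge 3→4: √(-2.5197² + -5.4016²) = 5.9604 (running 14.2365)
  edge 4→5: √(0.3242² + -0.9856²) = 1.0375 (running 15.2740)
  edge 5→6: √(3.8279² + -2.4671²) = 4.5541 (running 19.8281)
  edge 6→1: √(2.9842² + 4.2224²) = 5.1705 (running 24.9985)
Perimeter = 24.9985

Perimeter at t=0.853: 24.9985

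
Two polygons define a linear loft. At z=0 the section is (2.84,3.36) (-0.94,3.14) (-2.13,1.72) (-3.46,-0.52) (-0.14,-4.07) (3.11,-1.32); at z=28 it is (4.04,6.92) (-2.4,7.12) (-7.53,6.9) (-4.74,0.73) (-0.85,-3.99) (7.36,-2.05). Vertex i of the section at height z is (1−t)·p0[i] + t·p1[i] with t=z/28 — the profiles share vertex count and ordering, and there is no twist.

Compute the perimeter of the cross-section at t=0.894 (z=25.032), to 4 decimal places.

Cross-section at t=0.894: each vertex is (1-t)·p0[i] + t·p1[i].
  v1: (1-0.894)·(2.84,3.36) + 0.894·(4.04,6.92) = (3.9128,6.5426)
  v2: (1-0.894)·(-0.94,3.14) + 0.894·(-2.4,7.12) = (-2.2452,6.6981)
  v3: (1-0.894)·(-2.13,1.72) + 0.894·(-7.53,6.9) = (-6.9576,6.3509)
  v4: (1-0.894)·(-3.46,-0.52) + 0.894·(-4.74,0.73) = (-4.6043,0.5975)
  v5: (1-0.894)·(-0.14,-4.07) + 0.894·(-0.85,-3.99) = (-0.7747,-3.9985)
  v6: (1-0.894)·(3.11,-1.32) + 0.894·(7.36,-2.05) = (6.9095,-1.9726)
Perimeter = Σ |v_{i+1} − v_i|:
  edge 1→2: √(-6.1580² + 0.1555²) = 6.1600 (running 6.1600)
  edge 2→3: √(-4.7124² + -0.3472²) = 4.7251 (running 10.8851)
  edge 3→4: √(2.3533² + -5.7534²) = 6.2161 (running 17.1012)
  edge 4→5: √(3.8296² + -4.5960²) = 5.9824 (running 23.0836)
  edge 5→6: √(7.6842² + 2.0259²) = 7.9468 (running 31.0304)
  edge 6→1: √(-2.9967² + 8.5153²) = 9.0272 (running 40.0576)
Perimeter = 40.0576

Perimeter at t=0.894: 40.0576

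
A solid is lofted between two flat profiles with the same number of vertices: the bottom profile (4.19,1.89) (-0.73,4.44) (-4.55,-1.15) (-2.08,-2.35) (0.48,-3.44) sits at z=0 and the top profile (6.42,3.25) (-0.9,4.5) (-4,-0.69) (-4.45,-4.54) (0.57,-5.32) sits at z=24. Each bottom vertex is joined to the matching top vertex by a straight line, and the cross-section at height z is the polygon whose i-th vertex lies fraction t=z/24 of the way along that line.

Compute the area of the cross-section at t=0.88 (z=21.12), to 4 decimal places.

Area at t=0.88: 60.1244

Cross-section at t=0.88: each vertex is (1-t)·p0[i] + t·p1[i].
  v1: (1-0.88)·(4.19,1.89) + 0.88·(6.42,3.25) = (6.1524,3.0868)
  v2: (1-0.88)·(-0.73,4.44) + 0.88·(-0.9,4.5) = (-0.8796,4.4928)
  v3: (1-0.88)·(-4.55,-1.15) + 0.88·(-4,-0.69) = (-4.0660,-0.7452)
  v4: (1-0.88)·(-2.08,-2.35) + 0.88·(-4.45,-4.54) = (-4.1656,-4.2772)
  v5: (1-0.88)·(0.48,-3.44) + 0.88·(0.57,-5.32) = (0.5592,-5.0944)
Shoelace sum Σ(x_i·y_{i+1} − x_{i+1}·y_i):
  i=1: 6.1524·4.4928 − -0.8796·3.0868 = +30.3567 (running +30.3567)
  i=2: -0.8796·-0.7452 − -4.0660·4.4928 = +18.9232 (running +49.2799)
  i=3: -4.0660·-4.2772 − -4.1656·-0.7452 = +14.2869 (running +63.5667)
  i=4: -4.1656·-5.0944 − 0.5592·-4.2772 = +23.6130 (running +87.1798)
  i=5: 0.5592·3.0868 − 6.1524·-5.0944 = +33.0689 (running +120.2487)
Area = |Σ|/2 = |120.2487|/2 = 60.1244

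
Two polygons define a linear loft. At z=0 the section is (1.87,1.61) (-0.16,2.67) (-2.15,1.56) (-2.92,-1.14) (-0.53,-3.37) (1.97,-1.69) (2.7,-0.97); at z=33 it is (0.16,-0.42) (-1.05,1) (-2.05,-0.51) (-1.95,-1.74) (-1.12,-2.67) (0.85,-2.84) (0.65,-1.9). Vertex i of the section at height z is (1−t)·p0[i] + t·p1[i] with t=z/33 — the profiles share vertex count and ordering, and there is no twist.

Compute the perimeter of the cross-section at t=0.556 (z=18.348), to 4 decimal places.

Perimeter at t=0.556: 13.2631

Cross-section at t=0.556: each vertex is (1-t)·p0[i] + t·p1[i].
  v1: (1-0.556)·(1.87,1.61) + 0.556·(0.16,-0.42) = (0.9192,0.4813)
  v2: (1-0.556)·(-0.16,2.67) + 0.556·(-1.05,1) = (-0.6548,1.7415)
  v3: (1-0.556)·(-2.15,1.56) + 0.556·(-2.05,-0.51) = (-2.0944,0.4091)
  v4: (1-0.556)·(-2.92,-1.14) + 0.556·(-1.95,-1.74) = (-2.3807,-1.4736)
  v5: (1-0.556)·(-0.53,-3.37) + 0.556·(-1.12,-2.67) = (-0.8580,-2.9808)
  v6: (1-0.556)·(1.97,-1.69) + 0.556·(0.85,-2.84) = (1.3473,-2.3294)
  v7: (1-0.556)·(2.7,-0.97) + 0.556·(0.65,-1.9) = (1.5602,-1.4871)
Perimeter = Σ |v_{i+1} − v_i|:
  edge 1→2: √(-1.5741² + 1.2602²) = 2.0164 (running 2.0164)
  edge 2→3: √(-1.4396² + -1.3324²) = 1.9615 (running 3.9779)
  edge 3→4: √(-0.2863² + -1.8827²) = 1.9043 (running 5.8822)
  edge 4→5: √(1.5226² + -1.5072²) = 2.1424 (running 8.0247)
  edge 5→6: √(2.2053² + 0.6514²) = 2.2995 (running 10.3242)
  edge 6→7: √(0.2129² + 0.8423²) = 0.8688 (running 11.1930)
  edge 7→1: √(-0.6410² + 1.9684²) = 2.0701 (running 13.2631)
Perimeter = 13.2631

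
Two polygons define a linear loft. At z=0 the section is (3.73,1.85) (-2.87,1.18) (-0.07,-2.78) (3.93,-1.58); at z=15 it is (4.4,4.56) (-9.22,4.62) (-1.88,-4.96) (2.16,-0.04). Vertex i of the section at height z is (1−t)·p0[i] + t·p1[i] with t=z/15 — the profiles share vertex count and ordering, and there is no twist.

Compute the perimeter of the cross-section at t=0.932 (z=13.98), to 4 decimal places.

Perimeter at t=0.932: 35.8647

Cross-section at t=0.932: each vertex is (1-t)·p0[i] + t·p1[i].
  v1: (1-0.932)·(3.73,1.85) + 0.932·(4.4,4.56) = (4.3544,4.3757)
  v2: (1-0.932)·(-2.87,1.18) + 0.932·(-9.22,4.62) = (-8.7882,4.3861)
  v3: (1-0.932)·(-0.07,-2.78) + 0.932·(-1.88,-4.96) = (-1.7569,-4.8118)
  v4: (1-0.932)·(3.93,-1.58) + 0.932·(2.16,-0.04) = (2.2804,-0.1447)
Perimeter = Σ |v_{i+1} − v_i|:
  edge 1→2: √(-13.1426² + 0.0104²) = 13.1426 (running 13.1426)
  edge 2→3: √(7.0313² + -9.1978²) = 11.5775 (running 24.7202)
  edge 3→4: √(4.0373² + 4.6670²) = 6.1710 (running 30.8911)
  edge 4→1: √(2.0741² + 4.5204²) = 4.9735 (running 35.8647)
Perimeter = 35.8647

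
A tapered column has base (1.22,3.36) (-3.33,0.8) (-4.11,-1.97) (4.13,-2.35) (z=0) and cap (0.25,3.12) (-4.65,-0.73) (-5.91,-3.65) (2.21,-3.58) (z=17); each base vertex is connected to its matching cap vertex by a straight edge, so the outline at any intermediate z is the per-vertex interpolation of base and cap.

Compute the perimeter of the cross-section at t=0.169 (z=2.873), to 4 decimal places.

Cross-section at t=0.169: each vertex is (1-t)·p0[i] + t·p1[i].
  v1: (1-0.169)·(1.22,3.36) + 0.169·(0.25,3.12) = (1.0561,3.3194)
  v2: (1-0.169)·(-3.33,0.8) + 0.169·(-4.65,-0.73) = (-3.5531,0.5414)
  v3: (1-0.169)·(-4.11,-1.97) + 0.169·(-5.91,-3.65) = (-4.4142,-2.2539)
  v4: (1-0.169)·(4.13,-2.35) + 0.169·(2.21,-3.58) = (3.8055,-2.5579)
Perimeter = Σ |v_{i+1} − v_i|:
  edge 1→2: √(-4.6092² + -2.7780²) = 5.3816 (running 5.3816)
  edge 2→3: √(-0.8611² + -2.7954²) = 2.9250 (running 8.3066)
  edge 3→4: √(8.2197² + -0.3039²) = 8.2253 (running 16.5319)
  edge 4→1: √(-2.7494² + 5.8773²) = 6.4886 (running 23.0205)
Perimeter = 23.0205

Perimeter at t=0.169: 23.0205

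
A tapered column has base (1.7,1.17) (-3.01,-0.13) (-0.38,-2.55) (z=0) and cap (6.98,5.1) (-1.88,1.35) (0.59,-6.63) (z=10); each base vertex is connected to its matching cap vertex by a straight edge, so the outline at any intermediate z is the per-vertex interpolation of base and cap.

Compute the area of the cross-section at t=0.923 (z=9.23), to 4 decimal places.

Cross-section at t=0.923: each vertex is (1-t)·p0[i] + t·p1[i].
  v1: (1-0.923)·(1.7,1.17) + 0.923·(6.98,5.1) = (6.5734,4.7974)
  v2: (1-0.923)·(-3.01,-0.13) + 0.923·(-1.88,1.35) = (-1.9670,1.2360)
  v3: (1-0.923)·(-0.38,-2.55) + 0.923·(0.59,-6.63) = (0.5153,-6.3158)
Shoelace sum Σ(x_i·y_{i+1} − x_{i+1}·y_i):
  i=1: 6.5734·1.2360 − -1.9670·4.7974 = +17.5615 (running +17.5615)
  i=2: -1.9670·-6.3158 − 0.5153·1.2360 = +11.7864 (running +29.3479)
  i=3: 0.5153·4.7974 − 6.5734·-6.3158 = +43.9889 (running +73.3369)
Area = |Σ|/2 = |73.3369|/2 = 36.6684

Area at t=0.923: 36.6684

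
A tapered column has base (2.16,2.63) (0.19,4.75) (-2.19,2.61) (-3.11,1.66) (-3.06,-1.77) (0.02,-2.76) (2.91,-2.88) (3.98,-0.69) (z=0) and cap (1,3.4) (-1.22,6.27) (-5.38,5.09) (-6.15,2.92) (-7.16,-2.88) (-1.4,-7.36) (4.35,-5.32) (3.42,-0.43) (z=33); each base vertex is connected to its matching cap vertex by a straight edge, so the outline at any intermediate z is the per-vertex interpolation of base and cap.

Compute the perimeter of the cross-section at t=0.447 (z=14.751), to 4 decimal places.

Perimeter at t=0.447: 29.8090

Cross-section at t=0.447: each vertex is (1-t)·p0[i] + t·p1[i].
  v1: (1-0.447)·(2.16,2.63) + 0.447·(1,3.4) = (1.6415,2.9742)
  v2: (1-0.447)·(0.19,4.75) + 0.447·(-1.22,6.27) = (-0.4403,5.4294)
  v3: (1-0.447)·(-2.19,2.61) + 0.447·(-5.38,5.09) = (-3.6159,3.7186)
  v4: (1-0.447)·(-3.11,1.66) + 0.447·(-6.15,2.92) = (-4.4689,2.2232)
  v5: (1-0.447)·(-3.06,-1.77) + 0.447·(-7.16,-2.88) = (-4.8927,-2.2662)
  v6: (1-0.447)·(0.02,-2.76) + 0.447·(-1.4,-7.36) = (-0.6147,-4.8162)
  v7: (1-0.447)·(2.91,-2.88) + 0.447·(4.35,-5.32) = (3.5537,-3.9707)
  v8: (1-0.447)·(3.98,-0.69) + 0.447·(3.42,-0.43) = (3.7297,-0.5738)
Perimeter = Σ |v_{i+1} − v_i|:
  edge 1→2: √(-2.0817² + 2.4552²) = 3.2190 (running 3.2190)
  edge 2→3: √(-3.1757² + -1.7109²) = 3.6072 (running 6.8262)
  edge 3→4: √(-0.8529² + -1.4953²) = 1.7215 (running 8.5477)
  edge 4→5: √(-0.4238² + -4.4894²) = 4.5094 (running 13.0571)
  edge 5→6: √(4.2780² + -2.5500²) = 4.9803 (running 18.0374)
  edge 6→7: √(4.1684² + 0.8455²) = 4.2533 (running 22.2907)
  edge 7→8: √(0.1760² + 3.3969²) = 3.4015 (running 25.6921)
  edge 8→1: √(-2.0882² + 3.5480²) = 4.1169 (running 29.8090)
Perimeter = 29.8090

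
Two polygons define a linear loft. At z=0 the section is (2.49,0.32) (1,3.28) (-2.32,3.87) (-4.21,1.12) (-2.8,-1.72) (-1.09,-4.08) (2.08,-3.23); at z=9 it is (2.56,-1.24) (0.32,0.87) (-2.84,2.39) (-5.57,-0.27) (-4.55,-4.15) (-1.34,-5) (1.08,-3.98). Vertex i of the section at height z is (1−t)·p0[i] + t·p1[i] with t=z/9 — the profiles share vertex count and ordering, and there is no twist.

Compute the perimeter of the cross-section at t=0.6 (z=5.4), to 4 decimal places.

Cross-section at t=0.6: each vertex is (1-t)·p0[i] + t·p1[i].
  v1: (1-0.6)·(2.49,0.32) + 0.6·(2.56,-1.24) = (2.5320,-0.6160)
  v2: (1-0.6)·(1,3.28) + 0.6·(0.32,0.87) = (0.5920,1.8340)
  v3: (1-0.6)·(-2.32,3.87) + 0.6·(-2.84,2.39) = (-2.6320,2.9820)
  v4: (1-0.6)·(-4.21,1.12) + 0.6·(-5.57,-0.27) = (-5.0260,0.2860)
  v5: (1-0.6)·(-2.8,-1.72) + 0.6·(-4.55,-4.15) = (-3.8500,-3.1780)
  v6: (1-0.6)·(-1.09,-4.08) + 0.6·(-1.34,-5) = (-1.2400,-4.6320)
  v7: (1-0.6)·(2.08,-3.23) + 0.6·(1.08,-3.98) = (1.4800,-3.6800)
Perimeter = Σ |v_{i+1} − v_i|:
  edge 1→2: √(-1.9400² + 2.4500²) = 3.1251 (running 3.1251)
  edge 2→3: √(-3.2240² + 1.1480²) = 3.4223 (running 6.5474)
  edge 3→4: √(-2.3940² + -2.6960²) = 3.6055 (running 10.1529)
  edge 4→5: √(1.1760² + -3.4640²) = 3.6582 (running 13.8110)
  edge 5→6: √(2.6100² + -1.4540²) = 2.9877 (running 16.7987)
  edge 6→7: √(2.7200² + 0.9520²) = 2.8818 (running 19.6805)
  edge 7→1: √(1.0520² + 3.0640²) = 3.2396 (running 22.9201)
Perimeter = 22.9201

Perimeter at t=0.6: 22.9201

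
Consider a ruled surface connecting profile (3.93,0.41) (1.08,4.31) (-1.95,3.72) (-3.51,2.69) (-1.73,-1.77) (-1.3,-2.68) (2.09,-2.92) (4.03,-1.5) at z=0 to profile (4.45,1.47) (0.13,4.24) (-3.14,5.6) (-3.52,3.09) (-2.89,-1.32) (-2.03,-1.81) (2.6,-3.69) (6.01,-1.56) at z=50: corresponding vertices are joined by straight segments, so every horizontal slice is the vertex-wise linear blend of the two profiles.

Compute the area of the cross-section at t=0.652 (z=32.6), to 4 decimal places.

Cross-section at t=0.652: each vertex is (1-t)·p0[i] + t·p1[i].
  v1: (1-0.652)·(3.93,0.41) + 0.652·(4.45,1.47) = (4.2690,1.1011)
  v2: (1-0.652)·(1.08,4.31) + 0.652·(0.13,4.24) = (0.4606,4.2644)
  v3: (1-0.652)·(-1.95,3.72) + 0.652·(-3.14,5.6) = (-2.7259,4.9458)
  v4: (1-0.652)·(-3.51,2.69) + 0.652·(-3.52,3.09) = (-3.5165,2.9508)
  v5: (1-0.652)·(-1.73,-1.77) + 0.652·(-2.89,-1.32) = (-2.4863,-1.4766)
  v6: (1-0.652)·(-1.3,-2.68) + 0.652·(-2.03,-1.81) = (-1.7760,-2.1128)
  v7: (1-0.652)·(2.09,-2.92) + 0.652·(2.6,-3.69) = (2.4225,-3.4220)
  v8: (1-0.652)·(4.03,-1.5) + 0.652·(6.01,-1.56) = (5.3210,-1.5391)
Shoelace sum Σ(x_i·y_{i+1} − x_{i+1}·y_i):
  i=1: 4.2690·4.2644 − 0.4606·1.1011 = +17.6975 (running +17.6975)
  i=2: 0.4606·4.9458 − -2.7259·4.2644 = +13.9022 (running +31.5997)
  i=3: -2.7259·2.9508 − -3.5165·4.9458 = +9.3483 (running +40.9480)
  i=4: -3.5165·-1.4766 − -2.4863·2.9508 = +12.5291 (running +53.4772)
  i=5: -2.4863·-2.1128 − -1.7760·-1.4766 = +2.6306 (running +56.1078)
  i=6: -1.7760·-3.4220 − 2.4225·-2.1128 = +11.1956 (running +67.3034)
  i=7: 2.4225·-1.5391 − 5.3210·-3.4220 = +14.4800 (running +81.7834)
  i=8: 5.3210·1.1011 − 4.2690·-1.5391 = +12.4296 (running +94.2130)
Area = |Σ|/2 = |94.2130|/2 = 47.1065

Area at t=0.652: 47.1065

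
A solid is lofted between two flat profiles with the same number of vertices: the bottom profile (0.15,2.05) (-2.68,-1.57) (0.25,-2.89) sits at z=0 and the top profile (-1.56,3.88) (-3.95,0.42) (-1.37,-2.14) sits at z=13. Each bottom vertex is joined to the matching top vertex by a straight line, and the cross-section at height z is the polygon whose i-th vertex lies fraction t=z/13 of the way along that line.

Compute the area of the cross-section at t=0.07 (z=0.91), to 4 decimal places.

Cross-section at t=0.07: each vertex is (1-t)·p0[i] + t·p1[i].
  v1: (1-0.07)·(0.15,2.05) + 0.07·(-1.56,3.88) = (0.0303,2.1781)
  v2: (1-0.07)·(-2.68,-1.57) + 0.07·(-3.95,0.42) = (-2.7689,-1.4307)
  v3: (1-0.07)·(0.25,-2.89) + 0.07·(-1.37,-2.14) = (0.1366,-2.8375)
Shoelace sum Σ(x_i·y_{i+1} − x_{i+1}·y_i):
  i=1: 0.0303·-1.4307 − -2.7689·2.1781 = +5.9876 (running +5.9876)
  i=2: -2.7689·-2.8375 − 0.1366·-1.4307 = +8.0522 (running +14.0398)
  i=3: 0.1366·2.1781 − 0.0303·-2.8375 = +0.3835 (running +14.4233)
Area = |Σ|/2 = |14.4233|/2 = 7.2116

Area at t=0.07: 7.2116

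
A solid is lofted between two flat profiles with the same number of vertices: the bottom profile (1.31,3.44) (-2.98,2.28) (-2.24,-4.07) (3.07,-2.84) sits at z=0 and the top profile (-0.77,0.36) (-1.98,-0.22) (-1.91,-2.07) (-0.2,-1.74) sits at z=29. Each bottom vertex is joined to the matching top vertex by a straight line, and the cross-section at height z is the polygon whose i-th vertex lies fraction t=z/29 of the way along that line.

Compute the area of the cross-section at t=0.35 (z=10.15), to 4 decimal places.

Cross-section at t=0.35: each vertex is (1-t)·p0[i] + t·p1[i].
  v1: (1-0.35)·(1.31,3.44) + 0.35·(-0.77,0.36) = (0.5820,2.3620)
  v2: (1-0.35)·(-2.98,2.28) + 0.35·(-1.98,-0.22) = (-2.6300,1.4050)
  v3: (1-0.35)·(-2.24,-4.07) + 0.35·(-1.91,-2.07) = (-2.1245,-3.3700)
  v4: (1-0.35)·(3.07,-2.84) + 0.35·(-0.2,-1.74) = (1.9255,-2.4550)
Shoelace sum Σ(x_i·y_{i+1} − x_{i+1}·y_i):
  i=1: 0.5820·1.4050 − -2.6300·2.3620 = +7.0298 (running +7.0298)
  i=2: -2.6300·-3.3700 − -2.1245·1.4050 = +11.8480 (running +18.8778)
  i=3: -2.1245·-2.4550 − 1.9255·-3.3700 = +11.7046 (running +30.5824)
  i=4: 1.9255·2.3620 − 0.5820·-2.4550 = +5.9768 (running +36.5592)
Area = |Σ|/2 = |36.5592|/2 = 18.2796

Area at t=0.35: 18.2796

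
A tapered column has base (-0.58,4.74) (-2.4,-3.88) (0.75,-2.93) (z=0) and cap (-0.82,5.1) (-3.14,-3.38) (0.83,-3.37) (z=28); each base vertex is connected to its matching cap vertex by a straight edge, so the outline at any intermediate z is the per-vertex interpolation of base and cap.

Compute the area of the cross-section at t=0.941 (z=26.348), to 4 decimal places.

Area at t=0.941: 16.5689

Cross-section at t=0.941: each vertex is (1-t)·p0[i] + t·p1[i].
  v1: (1-0.941)·(-0.58,4.74) + 0.941·(-0.82,5.1) = (-0.8058,5.0788)
  v2: (1-0.941)·(-2.4,-3.88) + 0.941·(-3.14,-3.38) = (-3.0963,-3.4095)
  v3: (1-0.941)·(0.75,-2.93) + 0.941·(0.83,-3.37) = (0.8253,-3.3440)
Shoelace sum Σ(x_i·y_{i+1} − x_{i+1}·y_i):
  i=1: -0.8058·-3.4095 − -3.0963·5.0788 = +18.4731 (running +18.4731)
  i=2: -3.0963·-3.3440 − 0.8253·-3.4095 = +13.1681 (running +31.6412)
  i=3: 0.8253·5.0788 − -0.8058·-3.3440 = +1.4966 (running +33.1378)
Area = |Σ|/2 = |33.1378|/2 = 16.5689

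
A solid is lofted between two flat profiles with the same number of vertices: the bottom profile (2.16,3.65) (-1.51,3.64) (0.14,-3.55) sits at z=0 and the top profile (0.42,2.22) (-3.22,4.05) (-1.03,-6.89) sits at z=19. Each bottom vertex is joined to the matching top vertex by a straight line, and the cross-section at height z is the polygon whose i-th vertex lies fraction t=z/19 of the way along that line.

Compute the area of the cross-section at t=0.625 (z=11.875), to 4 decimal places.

Cross-section at t=0.625: each vertex is (1-t)·p0[i] + t·p1[i].
  v1: (1-0.625)·(2.16,3.65) + 0.625·(0.42,2.22) = (1.0725,2.7563)
  v2: (1-0.625)·(-1.51,3.64) + 0.625·(-3.22,4.05) = (-2.5788,3.8963)
  v3: (1-0.625)·(0.14,-3.55) + 0.625·(-1.03,-6.89) = (-0.5913,-5.6375)
Shoelace sum Σ(x_i·y_{i+1} − x_{i+1}·y_i):
  i=1: 1.0725·3.8963 − -2.5788·2.7563 = +11.2864 (running +11.2864)
  i=2: -2.5788·-5.6375 − -0.5913·3.8963 = +16.8414 (running +28.1278)
  i=3: -0.5913·2.7563 − 1.0725·-5.6375 = +4.4166 (running +32.5444)
Area = |Σ|/2 = |32.5444|/2 = 16.2722

Area at t=0.625: 16.2722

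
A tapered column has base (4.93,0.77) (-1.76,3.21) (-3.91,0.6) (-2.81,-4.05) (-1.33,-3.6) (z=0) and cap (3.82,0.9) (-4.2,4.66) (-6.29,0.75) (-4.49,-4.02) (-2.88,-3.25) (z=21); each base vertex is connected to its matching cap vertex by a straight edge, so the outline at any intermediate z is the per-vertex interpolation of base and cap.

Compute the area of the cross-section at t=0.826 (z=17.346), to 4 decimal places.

Area at t=0.826: 42.6228

Cross-section at t=0.826: each vertex is (1-t)·p0[i] + t·p1[i].
  v1: (1-0.826)·(4.93,0.77) + 0.826·(3.82,0.9) = (4.0131,0.8774)
  v2: (1-0.826)·(-1.76,3.21) + 0.826·(-4.2,4.66) = (-3.7754,4.4077)
  v3: (1-0.826)·(-3.91,0.6) + 0.826·(-6.29,0.75) = (-5.8759,0.7239)
  v4: (1-0.826)·(-2.81,-4.05) + 0.826·(-4.49,-4.02) = (-4.1977,-4.0252)
  v5: (1-0.826)·(-1.33,-3.6) + 0.826·(-2.88,-3.25) = (-2.6103,-3.3109)
Shoelace sum Σ(x_i·y_{i+1} − x_{i+1}·y_i):
  i=1: 4.0131·4.4077 − -3.7754·0.8774 = +21.0012 (running +21.0012)
  i=2: -3.7754·0.7239 − -5.8759·4.4077 = +23.1661 (running +44.1673)
  i=3: -5.8759·-4.0252 − -4.1977·0.7239 = +26.6904 (running +70.8577)
  i=4: -4.1977·-3.3109 − -2.6103·-4.0252 = +3.3911 (running +74.2488)
  i=5: -2.6103·0.8774 − 4.0131·-3.3109 = +10.9969 (running +85.2456)
Area = |Σ|/2 = |85.2456|/2 = 42.6228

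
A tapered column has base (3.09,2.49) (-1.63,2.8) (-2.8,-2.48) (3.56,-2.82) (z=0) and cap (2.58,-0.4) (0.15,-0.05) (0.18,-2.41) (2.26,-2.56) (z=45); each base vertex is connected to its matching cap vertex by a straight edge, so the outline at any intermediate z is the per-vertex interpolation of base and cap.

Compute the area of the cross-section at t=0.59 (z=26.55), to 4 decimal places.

Area at t=0.59: 12.6864

Cross-section at t=0.59: each vertex is (1-t)·p0[i] + t·p1[i].
  v1: (1-0.59)·(3.09,2.49) + 0.59·(2.58,-0.4) = (2.7891,0.7849)
  v2: (1-0.59)·(-1.63,2.8) + 0.59·(0.15,-0.05) = (-0.5798,1.1185)
  v3: (1-0.59)·(-2.8,-2.48) + 0.59·(0.18,-2.41) = (-1.0418,-2.4387)
  v4: (1-0.59)·(3.56,-2.82) + 0.59·(2.26,-2.56) = (2.7930,-2.6666)
Shoelace sum Σ(x_i·y_{i+1} − x_{i+1}·y_i):
  i=1: 2.7891·1.1185 − -0.5798·0.7849 = +3.5747 (running +3.5747)
  i=2: -0.5798·-2.4387 − -1.0418·1.1185 = +2.5792 (running +6.1539)
  i=3: -1.0418·-2.6666 − 2.7930·-2.4387 = +9.5894 (running +15.7433)
  i=4: 2.7930·0.7849 − 2.7891·-2.6666 = +9.6296 (running +25.3729)
Area = |Σ|/2 = |25.3729|/2 = 12.6864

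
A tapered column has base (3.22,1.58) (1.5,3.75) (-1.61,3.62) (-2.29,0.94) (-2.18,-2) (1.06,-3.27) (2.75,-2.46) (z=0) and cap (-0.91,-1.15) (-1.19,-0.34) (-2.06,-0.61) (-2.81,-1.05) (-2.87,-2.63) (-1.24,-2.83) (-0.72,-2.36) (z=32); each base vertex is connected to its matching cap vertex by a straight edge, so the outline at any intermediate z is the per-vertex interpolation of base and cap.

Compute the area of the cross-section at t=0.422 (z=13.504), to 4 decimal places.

Cross-section at t=0.422: each vertex is (1-t)·p0[i] + t·p1[i].
  v1: (1-0.422)·(3.22,1.58) + 0.422·(-0.91,-1.15) = (1.4771,0.4279)
  v2: (1-0.422)·(1.5,3.75) + 0.422·(-1.19,-0.34) = (0.3648,2.0240)
  v3: (1-0.422)·(-1.61,3.62) + 0.422·(-2.06,-0.61) = (-1.7999,1.8349)
  v4: (1-0.422)·(-2.29,0.94) + 0.422·(-2.81,-1.05) = (-2.5094,0.1002)
  v5: (1-0.422)·(-2.18,-2) + 0.422·(-2.87,-2.63) = (-2.4712,-2.2659)
  v6: (1-0.422)·(1.06,-3.27) + 0.422·(-1.24,-2.83) = (0.0894,-3.0843)
  v7: (1-0.422)·(2.75,-2.46) + 0.422·(-0.72,-2.36) = (1.2857,-2.4178)
Shoelace sum Σ(x_i·y_{i+1} − x_{i+1}·y_i):
  i=1: 1.4771·2.0240 − 0.3648·0.4279 = +2.8336 (running +2.8336)
  i=2: 0.3648·1.8349 − -1.7999·2.0240 = +4.3125 (running +7.1461)
  i=3: -1.7999·0.1002 − -2.5094·1.8349 = +4.4243 (running +11.5704)
  i=4: -2.5094·-2.2659 − -2.4712·0.1002 = +5.9337 (running +17.5041)
  i=5: -2.4712·-3.0843 − 0.0894·-2.2659 = +7.8245 (running +25.3286)
  i=6: 0.0894·-2.4178 − 1.2857·-3.0843 = +3.7492 (running +29.0778)
  i=7: 1.2857·0.4279 − 1.4771·-2.4178 = +4.1216 (running +33.1994)
Area = |Σ|/2 = |33.1994|/2 = 16.5997

Area at t=0.422: 16.5997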